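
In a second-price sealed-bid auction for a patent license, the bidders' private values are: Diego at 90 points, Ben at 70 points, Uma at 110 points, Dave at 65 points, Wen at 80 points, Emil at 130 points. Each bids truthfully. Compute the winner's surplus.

Sorted high to low: Emil 130 points, then Uma 110 points, then Diego 90 points, then Wen 80 points, then Ben 70 points, then Dave 65 points.
Emil wins with the top bid and pays the second-highest, 110 points.
Surplus = 130 points − 110 points = 20 points.

Surplus = 20 points.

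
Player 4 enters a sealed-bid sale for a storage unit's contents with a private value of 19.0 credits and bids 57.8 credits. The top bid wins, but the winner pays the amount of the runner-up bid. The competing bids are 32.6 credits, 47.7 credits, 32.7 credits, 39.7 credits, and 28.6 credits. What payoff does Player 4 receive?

The bidder's payoff: -28.7 credits.

Highest competing bid: 47.7 credits.
Player 4's bid 57.8 credits is the highest overall, so Player 4 wins and pays the second-highest bid, 47.7 credits.
Payoff = value − price = 19.0 credits − 47.7 credits = -28.7 credits.
Overbidding won the item at a price above value — truthful bidding would have avoided this loss.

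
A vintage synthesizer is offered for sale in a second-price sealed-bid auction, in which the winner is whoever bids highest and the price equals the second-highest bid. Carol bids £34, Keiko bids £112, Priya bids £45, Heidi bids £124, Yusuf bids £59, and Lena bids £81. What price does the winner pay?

Ranking the bids: Heidi £124, then Keiko £112, then Lena £81, then Yusuf £59, then Priya £45, then Carol £34.
Heidi is the highest bidder, so Heidi wins.
Under the second-price rule, the price is the second-highest bid: £112.

£112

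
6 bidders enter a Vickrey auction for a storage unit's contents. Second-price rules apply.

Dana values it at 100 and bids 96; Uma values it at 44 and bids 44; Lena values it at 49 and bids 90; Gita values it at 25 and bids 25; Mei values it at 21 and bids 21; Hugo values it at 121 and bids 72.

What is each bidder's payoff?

Dana 10, Uma 0, Lena 0, Gita 0, Mei 0, Hugo 0.

Bids in descending order: Dana 96; Lena 90; Hugo 72; Uma 44; Gita 25; Mei 21.
Dana has the top bid and wins; the price is the second-highest bid, 90.
Dana's payoff = 100 − 90 = 10. All other bidders lose, so their payoff is 0.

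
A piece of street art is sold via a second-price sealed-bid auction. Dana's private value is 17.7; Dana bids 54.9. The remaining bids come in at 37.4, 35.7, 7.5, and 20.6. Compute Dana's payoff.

Highest competing bid: 37.4.
Dana's bid 54.9 is the highest overall, so Dana wins and pays the second-highest bid, 37.4.
Payoff = value − price = 17.7 − 37.4 = -19.7.
Overbidding won the item at a price above value — truthful bidding would have avoided this loss.

Payoff = -19.7.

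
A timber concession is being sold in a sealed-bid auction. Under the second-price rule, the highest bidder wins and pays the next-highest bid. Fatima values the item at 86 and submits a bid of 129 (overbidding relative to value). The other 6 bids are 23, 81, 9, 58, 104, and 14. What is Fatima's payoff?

Fatima's payoff: -18.

Highest competing bid: 104.
Fatima's bid 129 is the highest overall, so Fatima wins and pays the second-highest bid, 104.
Payoff = value − price = 86 − 104 = -18.
Overbidding won the item at a price above value — truthful bidding would have avoided this loss.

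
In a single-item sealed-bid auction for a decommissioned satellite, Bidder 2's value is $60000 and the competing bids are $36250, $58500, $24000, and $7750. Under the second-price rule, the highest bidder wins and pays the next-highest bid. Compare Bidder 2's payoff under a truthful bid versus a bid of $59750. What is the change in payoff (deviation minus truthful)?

The highest competing bid is $58500.
Bidding truthfully at $60000: Bidder 2 has the top bid, wins, and pays the second-highest bid $58500. Payoff = $60000 − $58500 = $1500.
Bidding $59750: Bidder 2 has the top bid, wins, and pays the second-highest bid $58500. Payoff = $60000 − $58500 = $1500.
Change = $1500 − $1500 = $0.

Change in payoff: $0.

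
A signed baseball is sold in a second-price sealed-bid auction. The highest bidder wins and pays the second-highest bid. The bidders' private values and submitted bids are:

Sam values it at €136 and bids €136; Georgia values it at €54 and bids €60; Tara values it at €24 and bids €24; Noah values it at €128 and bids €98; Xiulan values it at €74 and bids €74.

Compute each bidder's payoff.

Bids in descending order: Sam €136; Noah €98; Xiulan €74; Georgia €60; Tara €24.
Sam has the top bid and wins; the price is the second-highest bid, €98.
Sam's payoff = €136 − €98 = €38. All other bidders lose, so their payoff is 0.

Payoffs: Sam €38, Georgia €0, Tara €0, Noah €0, Xiulan €0.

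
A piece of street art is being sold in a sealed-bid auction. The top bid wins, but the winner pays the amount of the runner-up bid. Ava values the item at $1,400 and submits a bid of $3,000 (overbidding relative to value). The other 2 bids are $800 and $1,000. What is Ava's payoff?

Highest competing bid: $1,000.
Ava's bid $3,000 is the highest overall, so Ava wins and pays the second-highest bid, $1,000.
Payoff = value − price = $1,400 − $1,000 = $400.

Payoff = $400.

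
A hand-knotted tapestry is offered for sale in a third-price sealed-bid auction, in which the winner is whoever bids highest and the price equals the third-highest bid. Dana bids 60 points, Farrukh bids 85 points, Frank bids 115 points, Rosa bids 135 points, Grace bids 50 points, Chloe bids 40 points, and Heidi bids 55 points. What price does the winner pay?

Ranking the bids: Rosa 135 points, then Frank 115 points, then Farrukh 85 points, then Dana 60 points, then Heidi 55 points, then Grace 50 points, then Chloe 40 points.
Rosa is the highest bidder, so Rosa wins.
Under the third-price rule, the price is the third-highest bid: 85 points.

Price paid: 85 points.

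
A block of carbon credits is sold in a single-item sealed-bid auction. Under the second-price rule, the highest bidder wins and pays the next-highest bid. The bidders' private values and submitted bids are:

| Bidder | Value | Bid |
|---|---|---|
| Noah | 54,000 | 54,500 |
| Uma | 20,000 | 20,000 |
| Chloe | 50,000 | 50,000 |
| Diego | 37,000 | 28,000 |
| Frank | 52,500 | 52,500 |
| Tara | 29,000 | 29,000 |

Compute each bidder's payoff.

Sorted high to low: Noah 54,500; Frank 52,500; Chloe 50,000; Tara 29,000; Diego 28,000; Uma 20,000.
Noah has the top bid and wins; the price is the second-highest bid, 52,500.
Noah's payoff = 54,000 − 52,500 = 1,500. All other bidders lose, so their payoff is 0.

Noah 1,500, Uma 0, Chloe 0, Diego 0, Frank 0, Tara 0.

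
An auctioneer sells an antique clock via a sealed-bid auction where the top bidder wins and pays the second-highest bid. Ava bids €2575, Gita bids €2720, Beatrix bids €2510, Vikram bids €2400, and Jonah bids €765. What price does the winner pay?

The winner pays €2575.

Bids in descending order: Gita €2720; Ava €2575; Beatrix €2510; Vikram €2400; Jonah €765.
Gita is the highest bidder, so Gita wins.
Under the second-price rule, the price is the second-highest bid: €2575.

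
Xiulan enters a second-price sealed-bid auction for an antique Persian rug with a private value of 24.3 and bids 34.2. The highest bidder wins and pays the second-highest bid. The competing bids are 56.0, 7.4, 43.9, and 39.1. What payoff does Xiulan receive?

Payoff = 0.0.

Highest competing bid: 56.0.
Xiulan's bid 34.2 is not the highest, so Xiulan loses, pays nothing, and earns zero payoff.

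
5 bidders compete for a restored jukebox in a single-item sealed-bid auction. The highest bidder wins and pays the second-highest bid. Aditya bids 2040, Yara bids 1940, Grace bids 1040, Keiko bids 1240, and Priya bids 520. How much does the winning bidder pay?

Sorted high to low: Aditya 2040, then Yara 1940, then Keiko 1240, then Grace 1040, then Priya 520.
Aditya has the highest bid, so Aditya wins.
The second-highest bid is 1940, so that is what Aditya pays.

Price paid: 1940.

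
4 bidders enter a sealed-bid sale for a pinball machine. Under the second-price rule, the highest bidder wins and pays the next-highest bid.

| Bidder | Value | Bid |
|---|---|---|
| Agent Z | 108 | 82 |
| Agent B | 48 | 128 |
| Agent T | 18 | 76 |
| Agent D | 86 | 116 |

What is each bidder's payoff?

Ordered from highest: Agent B 128 > Agent D 116 > Agent Z 82 > Agent T 76.
Agent B has the top bid and wins; the price is the second-highest bid, 116.
Agent B's payoff = 48 − 116 = -68. All other bidders lose, so their payoff is 0.

Agent Z 0, Agent B -68, Agent T 0, Agent D 0.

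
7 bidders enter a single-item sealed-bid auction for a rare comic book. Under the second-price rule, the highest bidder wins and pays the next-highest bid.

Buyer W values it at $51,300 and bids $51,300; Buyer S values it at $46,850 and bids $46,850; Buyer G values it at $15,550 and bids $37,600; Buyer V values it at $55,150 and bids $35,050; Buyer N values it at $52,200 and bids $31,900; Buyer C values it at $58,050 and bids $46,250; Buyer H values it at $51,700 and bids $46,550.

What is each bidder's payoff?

Bids in descending order: Buyer W $51,300, then Buyer S $46,850, then Buyer H $46,550, then Buyer C $46,250, then Buyer G $37,600, then Buyer V $35,050, then Buyer N $31,900.
Buyer W has the top bid and wins; the price is the second-highest bid, $46,850.
Buyer W's payoff = $51,300 − $46,850 = $4,450. All other bidders lose, so their payoff is 0.

Buyer W $4,450, Buyer S $0, Buyer G $0, Buyer V $0, Buyer N $0, Buyer C $0, Buyer H $0.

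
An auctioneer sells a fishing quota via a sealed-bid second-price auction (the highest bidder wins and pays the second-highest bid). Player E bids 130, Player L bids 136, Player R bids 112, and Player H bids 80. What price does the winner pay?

130

Ranking the bids: Player L 136; Player E 130; Player R 112; Player H 80.
Player L is the highest bidder, so Player L wins.
Under the second-price rule, the price is the second-highest bid: 130.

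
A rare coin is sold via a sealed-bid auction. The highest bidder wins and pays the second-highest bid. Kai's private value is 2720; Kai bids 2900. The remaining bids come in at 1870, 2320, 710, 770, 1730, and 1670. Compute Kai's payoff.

Kai's payoff: 400.

Highest competing bid: 2320.
Kai's bid 2900 is the highest overall, so Kai wins and pays the second-highest bid, 2320.
Payoff = value − price = 2720 − 2320 = 400.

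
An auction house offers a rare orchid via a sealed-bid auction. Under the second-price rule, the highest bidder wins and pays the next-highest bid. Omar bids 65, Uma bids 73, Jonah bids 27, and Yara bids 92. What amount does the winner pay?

73

Ranking the bids: Yara 92; Uma 73; Omar 65; Jonah 27.
Yara has the highest bid, so Yara wins.
The second-highest bid is 73, so that is what Yara pays.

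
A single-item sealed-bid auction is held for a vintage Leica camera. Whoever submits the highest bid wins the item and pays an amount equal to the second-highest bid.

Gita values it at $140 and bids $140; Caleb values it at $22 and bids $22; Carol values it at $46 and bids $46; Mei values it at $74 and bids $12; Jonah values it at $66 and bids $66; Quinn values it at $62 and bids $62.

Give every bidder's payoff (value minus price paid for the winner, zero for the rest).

Bids in descending order: Gita $140; Jonah $66; Quinn $62; Carol $46; Caleb $22; Mei $12.
Gita has the top bid and wins; the price is the second-highest bid, $66.
Gita's payoff = $140 − $66 = $74. All other bidders lose, so their payoff is 0.

Gita $74, Caleb $0, Carol $0, Mei $0, Jonah $0, Quinn $0.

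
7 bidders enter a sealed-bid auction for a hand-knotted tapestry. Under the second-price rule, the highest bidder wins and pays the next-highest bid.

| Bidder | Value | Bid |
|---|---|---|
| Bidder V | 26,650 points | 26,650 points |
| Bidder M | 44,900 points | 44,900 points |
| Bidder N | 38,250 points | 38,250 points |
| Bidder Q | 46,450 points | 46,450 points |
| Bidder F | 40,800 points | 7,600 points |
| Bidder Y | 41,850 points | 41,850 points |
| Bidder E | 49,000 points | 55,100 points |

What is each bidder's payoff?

Payoffs: Bidder V 0 points, Bidder M 0 points, Bidder N 0 points, Bidder Q 0 points, Bidder F 0 points, Bidder Y 0 points, Bidder E 2,550 points.

Bids in descending order: Bidder E 55,100 points > Bidder Q 46,450 points > Bidder M 44,900 points > Bidder Y 41,850 points > Bidder N 38,250 points > Bidder V 26,650 points > Bidder F 7,600 points.
Bidder E has the top bid and wins; the price is the second-highest bid, 46,450 points.
Bidder E's payoff = 49,000 points − 46,450 points = 2,550 points. All other bidders lose, so their payoff is 0.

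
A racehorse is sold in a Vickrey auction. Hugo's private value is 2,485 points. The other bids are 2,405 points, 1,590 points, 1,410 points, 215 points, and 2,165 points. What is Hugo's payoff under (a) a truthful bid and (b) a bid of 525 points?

(a) 80 points  (b) 0 points

The highest competing bid is 2,405 points.
Bidding truthfully at 2,485 points: Hugo has the top bid, wins, and pays the second-highest bid 2,405 points. Payoff = 2,485 points − 2,405 points = 80 points.
Bidding 525 points: the top bid is 2,405 points (a rival), so Hugo loses. Payoff = 0 points.
This is the dominant-strategy logic: truthful bidding weakly beats any alternative.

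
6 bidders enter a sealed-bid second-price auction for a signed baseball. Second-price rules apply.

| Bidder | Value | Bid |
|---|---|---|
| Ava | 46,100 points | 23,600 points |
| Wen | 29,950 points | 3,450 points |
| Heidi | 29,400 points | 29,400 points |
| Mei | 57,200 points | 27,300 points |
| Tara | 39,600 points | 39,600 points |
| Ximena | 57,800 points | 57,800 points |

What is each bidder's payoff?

Ava 0 points, Wen 0 points, Heidi 0 points, Mei 0 points, Tara 0 points, Ximena 18,200 points.

Ranking the bids: Ximena 57,800 points, then Tara 39,600 points, then Heidi 29,400 points, then Mei 27,300 points, then Ava 23,600 points, then Wen 3,450 points.
Ximena has the top bid and wins; the price is the second-highest bid, 39,600 points.
Ximena's payoff = 57,800 points − 39,600 points = 18,200 points. All other bidders lose, so their payoff is 0.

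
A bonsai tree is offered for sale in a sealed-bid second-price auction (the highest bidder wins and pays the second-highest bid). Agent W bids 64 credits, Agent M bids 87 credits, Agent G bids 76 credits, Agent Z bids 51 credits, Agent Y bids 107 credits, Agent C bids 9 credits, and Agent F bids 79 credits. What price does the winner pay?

The winner pays 87 credits.

Bids in descending order: Agent Y 107 credits, then Agent M 87 credits, then Agent F 79 credits, then Agent G 76 credits, then Agent W 64 credits, then Agent Z 51 credits, then Agent C 9 credits.
Agent Y is the highest bidder, so Agent Y wins.
Under the second-price rule, the price is the second-highest bid: 87 credits.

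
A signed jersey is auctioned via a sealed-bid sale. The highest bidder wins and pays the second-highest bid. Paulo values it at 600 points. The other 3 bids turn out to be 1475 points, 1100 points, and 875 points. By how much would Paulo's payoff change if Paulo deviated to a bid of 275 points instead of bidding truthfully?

The highest competing bid is 1475 points.
Bidding truthfully at 600 points: the top bid is 1475 points (a rival), so Paulo loses. Payoff = 0 points.
Bidding 275 points: the top bid is 1475 points (a rival), so Paulo loses. Payoff = 0 points.
Change = 0 points − 0 points = 0 points.

0 points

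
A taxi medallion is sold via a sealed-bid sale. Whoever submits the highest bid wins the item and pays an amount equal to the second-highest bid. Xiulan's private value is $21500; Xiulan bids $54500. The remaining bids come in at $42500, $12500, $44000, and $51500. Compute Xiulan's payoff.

Highest competing bid: $51500.
Xiulan's bid $54500 is the highest overall, so Xiulan wins and pays the second-highest bid, $51500.
Payoff = value − price = $21500 − $51500 = -$30000.
Overbidding won the item at a price above value — truthful bidding would have avoided this loss.

Xiulan's payoff: -$30000.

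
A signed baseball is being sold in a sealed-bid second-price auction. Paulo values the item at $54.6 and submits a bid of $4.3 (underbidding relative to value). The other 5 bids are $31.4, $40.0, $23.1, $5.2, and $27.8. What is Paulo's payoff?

Highest competing bid: $40.0.
Paulo's bid $4.3 is not the highest, so Paulo loses, pays nothing, and earns zero payoff.

$0.0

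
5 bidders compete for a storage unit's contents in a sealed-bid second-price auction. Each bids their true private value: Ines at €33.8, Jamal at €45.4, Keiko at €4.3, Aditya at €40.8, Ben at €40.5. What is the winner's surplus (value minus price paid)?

Bids in descending order: Jamal €45.4, then Aditya €40.8, then Ben €40.5, then Ines €33.8, then Keiko €4.3.
Jamal wins with the top bid and pays the second-highest, €40.8.
Surplus = €45.4 − €40.8 = €4.6.

€4.6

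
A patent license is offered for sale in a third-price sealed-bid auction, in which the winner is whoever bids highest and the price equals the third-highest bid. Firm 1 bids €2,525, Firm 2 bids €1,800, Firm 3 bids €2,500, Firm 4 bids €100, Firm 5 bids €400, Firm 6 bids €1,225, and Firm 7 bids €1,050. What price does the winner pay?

Ordered from highest: Firm 1 €2,525 > Firm 3 €2,500 > Firm 2 €1,800 > Firm 6 €1,225 > Firm 7 €1,050 > Firm 5 €400 > Firm 4 €100.
Firm 1 is the highest bidder, so Firm 1 wins.
Under the third-price rule, the price is the third-highest bid: €1,800.

€1,800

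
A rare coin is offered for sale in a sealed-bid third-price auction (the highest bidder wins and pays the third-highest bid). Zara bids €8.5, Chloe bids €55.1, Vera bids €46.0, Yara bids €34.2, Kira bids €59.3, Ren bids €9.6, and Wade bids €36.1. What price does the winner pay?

Ranking the bids: Kira €59.3, then Chloe €55.1, then Vera €46.0, then Wade €36.1, then Yara €34.2, then Ren €9.6, then Zara €8.5.
Kira is the highest bidder, so Kira wins.
Under the third-price rule, the price is the third-highest bid: €46.0.

The winner pays €46.0.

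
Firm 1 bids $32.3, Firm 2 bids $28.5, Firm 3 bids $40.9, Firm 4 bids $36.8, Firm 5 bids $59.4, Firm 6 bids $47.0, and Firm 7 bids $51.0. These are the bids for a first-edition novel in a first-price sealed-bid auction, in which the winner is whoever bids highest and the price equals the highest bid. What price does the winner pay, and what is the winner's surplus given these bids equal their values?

Ordered from highest: Firm 5 $59.4 > Firm 7 $51.0 > Firm 6 $47.0 > Firm 3 $40.9 > Firm 4 $36.8 > Firm 1 $32.3 > Firm 2 $28.5.
Firm 5 is the highest bidder, so Firm 5 wins.
Under the first-price rule, the price is the highest bid: $59.4.
Surplus = $59.4 − $59.4 = $0.0.

Price $59.4; surplus $0.0.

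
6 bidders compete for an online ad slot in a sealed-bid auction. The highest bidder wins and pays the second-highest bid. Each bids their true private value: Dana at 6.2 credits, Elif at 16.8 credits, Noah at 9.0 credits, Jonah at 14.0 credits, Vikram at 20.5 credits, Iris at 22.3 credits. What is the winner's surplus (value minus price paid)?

Surplus = 1.8 credits.

Ordered from highest: Iris 22.3 credits > Vikram 20.5 credits > Elif 16.8 credits > Jonah 14.0 credits > Noah 9.0 credits > Dana 6.2 credits.
Iris wins with the top bid and pays the second-highest, 20.5 credits.
Surplus = 22.3 credits − 20.5 credits = 1.8 credits.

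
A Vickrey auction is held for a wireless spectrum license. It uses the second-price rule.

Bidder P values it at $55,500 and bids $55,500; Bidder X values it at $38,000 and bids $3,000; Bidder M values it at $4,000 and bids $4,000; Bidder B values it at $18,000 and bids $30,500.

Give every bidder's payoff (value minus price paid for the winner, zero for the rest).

Ranking the bids: Bidder P $55,500 > Bidder B $30,500 > Bidder M $4,000 > Bidder X $3,000.
Bidder P has the top bid and wins; the price is the second-highest bid, $30,500.
Bidder P's payoff = $55,500 − $30,500 = $25,000. All other bidders lose, so their payoff is 0.

Payoffs: Bidder P $25,000, Bidder X $0, Bidder M $0, Bidder B $0.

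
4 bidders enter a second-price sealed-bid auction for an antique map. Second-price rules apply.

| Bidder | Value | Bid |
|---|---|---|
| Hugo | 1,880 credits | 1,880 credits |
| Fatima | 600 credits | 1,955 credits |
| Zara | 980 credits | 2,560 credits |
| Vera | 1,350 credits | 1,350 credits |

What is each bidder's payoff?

Hugo 0 credits, Fatima 0 credits, Zara -975 credits, Vera 0 credits.

Bids in descending order: Zara 2,560 credits, then Fatima 1,955 credits, then Hugo 1,880 credits, then Vera 1,350 credits.
Zara has the top bid and wins; the price is the second-highest bid, 1,955 credits.
Zara's payoff = 980 credits − 1,955 credits = -975 credits. All other bidders lose, so their payoff is 0.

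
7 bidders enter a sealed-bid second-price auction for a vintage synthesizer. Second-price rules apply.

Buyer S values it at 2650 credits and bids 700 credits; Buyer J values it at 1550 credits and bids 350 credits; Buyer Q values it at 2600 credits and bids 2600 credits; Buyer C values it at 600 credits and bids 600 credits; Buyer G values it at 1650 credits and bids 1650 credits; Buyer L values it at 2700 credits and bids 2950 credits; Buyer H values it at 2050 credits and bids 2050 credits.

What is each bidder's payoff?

Ranking the bids: Buyer L 2950 credits; Buyer Q 2600 credits; Buyer H 2050 credits; Buyer G 1650 credits; Buyer S 700 credits; Buyer C 600 credits; Buyer J 350 credits.
Buyer L has the top bid and wins; the price is the second-highest bid, 2600 credits.
Buyer L's payoff = 2700 credits − 2600 credits = 100 credits. All other bidders lose, so their payoff is 0.

Buyer S 0 credits, Buyer J 0 credits, Buyer Q 0 credits, Buyer C 0 credits, Buyer G 0 credits, Buyer L 100 credits, Buyer H 0 credits.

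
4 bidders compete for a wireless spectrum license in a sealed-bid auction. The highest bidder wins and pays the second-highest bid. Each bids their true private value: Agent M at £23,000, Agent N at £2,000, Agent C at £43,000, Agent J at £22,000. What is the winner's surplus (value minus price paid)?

Sorted high to low: Agent C £43,000; Agent M £23,000; Agent J £22,000; Agent N £2,000.
Agent C wins with the top bid and pays the second-highest, £23,000.
Surplus = £43,000 − £23,000 = £20,000.

Surplus = £20,000.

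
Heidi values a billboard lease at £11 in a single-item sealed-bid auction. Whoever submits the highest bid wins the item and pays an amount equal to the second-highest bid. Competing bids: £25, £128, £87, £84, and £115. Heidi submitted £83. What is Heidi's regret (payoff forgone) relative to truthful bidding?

£0

The highest competing bid is £128.
Bidding truthfully at £11: the top bid is £128 (a rival), so Heidi loses. Payoff = £0.
Bidding £83: the top bid is £128 (a rival), so Heidi loses. Payoff = £0.
Regret = truthful payoff − actual payoff = £0 − £0 = £0.
The bid only affects whether you win, not the price — here both bids land on the same side of the top rival bid, so the deviation is payoff-neutral.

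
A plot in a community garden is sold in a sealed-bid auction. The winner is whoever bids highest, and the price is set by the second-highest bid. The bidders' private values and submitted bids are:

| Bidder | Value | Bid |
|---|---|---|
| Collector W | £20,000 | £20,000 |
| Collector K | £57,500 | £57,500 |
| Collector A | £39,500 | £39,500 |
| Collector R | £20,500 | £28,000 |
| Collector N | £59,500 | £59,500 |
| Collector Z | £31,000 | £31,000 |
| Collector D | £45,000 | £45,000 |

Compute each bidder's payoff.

Payoffs: Collector W £0, Collector K £0, Collector A £0, Collector R £0, Collector N £2,000, Collector Z £0, Collector D £0.

Sorted high to low: Collector N £59,500 > Collector K £57,500 > Collector D £45,000 > Collector A £39,500 > Collector Z £31,000 > Collector R £28,000 > Collector W £20,000.
Collector N has the top bid and wins; the price is the second-highest bid, £57,500.
Collector N's payoff = £59,500 − £57,500 = £2,000. All other bidders lose, so their payoff is 0.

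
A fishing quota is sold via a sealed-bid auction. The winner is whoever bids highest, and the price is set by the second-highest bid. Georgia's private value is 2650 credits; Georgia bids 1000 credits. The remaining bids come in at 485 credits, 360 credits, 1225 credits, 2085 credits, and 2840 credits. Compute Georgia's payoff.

Highest competing bid: 2840 credits.
Georgia's bid 1000 credits is not the highest, so Georgia loses, pays nothing, and earns zero payoff.

Payoff = 0 credits.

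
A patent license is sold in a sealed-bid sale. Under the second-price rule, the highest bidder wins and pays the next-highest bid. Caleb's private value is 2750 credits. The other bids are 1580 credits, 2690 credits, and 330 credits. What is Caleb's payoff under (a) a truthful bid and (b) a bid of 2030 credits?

(a) 60 credits  (b) 0 credits

The highest competing bid is 2690 credits.
Bidding truthfully at 2750 credits: Caleb has the top bid, wins, and pays the second-highest bid 2690 credits. Payoff = 2750 credits − 2690 credits = 60 credits.
Bidding 2030 credits: the top bid is 2690 credits (a rival), so Caleb loses. Payoff = 0 credits.
This is the dominant-strategy logic: truthful bidding weakly beats any alternative.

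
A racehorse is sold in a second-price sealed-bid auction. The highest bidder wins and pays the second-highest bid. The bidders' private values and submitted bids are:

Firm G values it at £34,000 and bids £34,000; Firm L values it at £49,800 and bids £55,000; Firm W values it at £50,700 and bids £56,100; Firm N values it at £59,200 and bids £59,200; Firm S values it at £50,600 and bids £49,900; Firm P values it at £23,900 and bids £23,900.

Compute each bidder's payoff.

Ranking the bids: Firm N £59,200, then Firm W £56,100, then Firm L £55,000, then Firm S £49,900, then Firm G £34,000, then Firm P £23,900.
Firm N has the top bid and wins; the price is the second-highest bid, £56,100.
Firm N's payoff = £59,200 − £56,100 = £3,100. All other bidders lose, so their payoff is 0.

Firm G £0, Firm L £0, Firm W £0, Firm N £3,100, Firm S £0, Firm P £0.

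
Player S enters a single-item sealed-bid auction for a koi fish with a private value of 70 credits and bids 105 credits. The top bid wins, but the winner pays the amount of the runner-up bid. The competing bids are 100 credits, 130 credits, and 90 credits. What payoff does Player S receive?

Player S's payoff: 0 credits.

Highest competing bid: 130 credits.
Player S's bid 105 credits is not the highest, so Player S loses, pays nothing, and earns zero payoff.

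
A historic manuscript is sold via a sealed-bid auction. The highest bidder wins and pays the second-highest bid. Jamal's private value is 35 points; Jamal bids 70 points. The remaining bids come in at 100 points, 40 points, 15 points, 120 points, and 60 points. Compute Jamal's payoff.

Jamal's payoff: 0 points.

Highest competing bid: 120 points.
Jamal's bid 70 points is not the highest, so Jamal loses, pays nothing, and earns zero payoff.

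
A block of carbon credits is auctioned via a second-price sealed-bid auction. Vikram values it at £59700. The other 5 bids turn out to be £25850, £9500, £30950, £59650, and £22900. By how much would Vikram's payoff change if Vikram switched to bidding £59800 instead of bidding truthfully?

£0

The highest competing bid is £59650.
Bidding truthfully at £59700: Vikram has the top bid, wins, and pays the second-highest bid £59650. Payoff = £59700 − £59650 = £50.
Bidding £59800: Vikram has the top bid, wins, and pays the second-highest bid £59650. Payoff = £59700 − £59650 = £50.
Change = £50 − £50 = £0.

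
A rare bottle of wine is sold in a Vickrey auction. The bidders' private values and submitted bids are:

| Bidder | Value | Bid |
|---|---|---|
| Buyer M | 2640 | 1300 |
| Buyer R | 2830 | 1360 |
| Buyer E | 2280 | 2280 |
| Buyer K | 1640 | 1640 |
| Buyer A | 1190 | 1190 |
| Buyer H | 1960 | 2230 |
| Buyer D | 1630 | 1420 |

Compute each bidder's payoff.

Ordered from highest: Buyer E 2280, then Buyer H 2230, then Buyer K 1640, then Buyer D 1420, then Buyer R 1360, then Buyer M 1300, then Buyer A 1190.
Buyer E has the top bid and wins; the price is the second-highest bid, 2230.
Buyer E's payoff = 2280 − 2230 = 50. All other bidders lose, so their payoff is 0.

Payoffs: Buyer M 0, Buyer R 0, Buyer E 50, Buyer K 0, Buyer A 0, Buyer H 0, Buyer D 0.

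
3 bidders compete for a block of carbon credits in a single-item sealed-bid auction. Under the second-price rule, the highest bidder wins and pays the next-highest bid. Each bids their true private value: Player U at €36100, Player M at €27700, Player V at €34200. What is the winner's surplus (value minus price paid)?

Ordered from highest: Player U €36100; Player V €34200; Player M €27700.
Player U wins with the top bid and pays the second-highest, €34200.
Surplus = €36100 − €34200 = €1900.

Winner's surplus: €1900.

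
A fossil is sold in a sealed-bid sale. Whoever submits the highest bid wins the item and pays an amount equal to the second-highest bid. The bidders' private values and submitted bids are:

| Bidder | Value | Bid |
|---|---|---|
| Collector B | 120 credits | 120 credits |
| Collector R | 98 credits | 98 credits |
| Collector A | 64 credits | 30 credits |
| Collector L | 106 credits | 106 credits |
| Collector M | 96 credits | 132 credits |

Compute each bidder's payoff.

Bids in descending order: Collector M 132 credits > Collector B 120 credits > Collector L 106 credits > Collector R 98 credits > Collector A 30 credits.
Collector M has the top bid and wins; the price is the second-highest bid, 120 credits.
Collector M's payoff = 96 credits − 120 credits = -24 credits. All other bidders lose, so their payoff is 0.

Collector B 0 credits, Collector R 0 credits, Collector A 0 credits, Collector L 0 credits, Collector M -24 credits.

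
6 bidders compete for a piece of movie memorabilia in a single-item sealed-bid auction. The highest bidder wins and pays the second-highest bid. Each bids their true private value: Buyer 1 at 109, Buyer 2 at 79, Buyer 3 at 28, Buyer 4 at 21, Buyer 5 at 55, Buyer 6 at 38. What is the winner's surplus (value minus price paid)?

Winner's surplus: 30.

Sorted high to low: Buyer 1 109; Buyer 2 79; Buyer 5 55; Buyer 6 38; Buyer 3 28; Buyer 4 21.
Buyer 1 wins with the top bid and pays the second-highest, 79.
Surplus = 109 − 79 = 30.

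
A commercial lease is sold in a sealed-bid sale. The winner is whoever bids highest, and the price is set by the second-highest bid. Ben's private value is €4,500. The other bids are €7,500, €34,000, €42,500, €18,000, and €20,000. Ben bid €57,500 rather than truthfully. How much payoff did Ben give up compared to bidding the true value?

The highest competing bid is €42,500.
Bidding truthfully at €4,500: the top bid is €42,500 (a rival), so Ben loses. Payoff = €0.
Bidding €57,500: Ben has the top bid, wins, and pays the second-highest bid €42,500. Payoff = €4,500 − €42,500 = -€38,000.
Regret = truthful payoff − actual payoff = €0 − -€38,000 = €38,000.

Regret: €38,000.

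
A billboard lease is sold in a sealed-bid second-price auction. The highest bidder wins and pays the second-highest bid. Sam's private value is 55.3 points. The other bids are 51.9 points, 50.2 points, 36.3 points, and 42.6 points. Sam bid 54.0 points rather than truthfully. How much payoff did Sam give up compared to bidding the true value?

The highest competing bid is 51.9 points.
Bidding truthfully at 55.3 points: Sam has the top bid, wins, and pays the second-highest bid 51.9 points. Payoff = 55.3 points − 51.9 points = 3.4 points.
Bidding 54.0 points: Sam has the top bid, wins, and pays the second-highest bid 51.9 points. Payoff = 55.3 points − 51.9 points = 3.4 points.
Regret = truthful payoff − actual payoff = 3.4 points − 3.4 points = 0.0 points.

Payoff forgone: 0.0 points.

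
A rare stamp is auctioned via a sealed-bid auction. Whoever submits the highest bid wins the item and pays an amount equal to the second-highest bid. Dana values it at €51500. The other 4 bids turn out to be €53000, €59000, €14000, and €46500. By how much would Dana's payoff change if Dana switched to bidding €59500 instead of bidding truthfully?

The highest competing bid is €59000.
Bidding truthfully at €51500: the top bid is €59000 (a rival), so Dana loses. Payoff = €0.
Bidding €59500: Dana has the top bid, wins, and pays the second-highest bid €59000. Payoff = €51500 − €59000 = -€7500.
Change = -€7500 − €0 = -€7500.

-€7500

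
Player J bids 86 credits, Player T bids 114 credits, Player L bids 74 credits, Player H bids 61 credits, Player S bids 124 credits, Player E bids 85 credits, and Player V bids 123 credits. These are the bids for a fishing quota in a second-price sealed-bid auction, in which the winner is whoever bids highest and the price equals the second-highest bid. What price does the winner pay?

Ordered from highest: Player S 124 credits, then Player V 123 credits, then Player T 114 credits, then Player J 86 credits, then Player E 85 credits, then Player L 74 credits, then Player H 61 credits.
Player S is the highest bidder, so Player S wins.
Under the second-price rule, the price is the second-highest bid: 123 credits.

The winner pays 123 credits.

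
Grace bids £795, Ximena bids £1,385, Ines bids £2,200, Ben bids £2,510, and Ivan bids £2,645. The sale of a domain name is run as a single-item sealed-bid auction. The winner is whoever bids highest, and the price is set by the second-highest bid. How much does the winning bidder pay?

Ordered from highest: Ivan £2,645, then Ben £2,510, then Ines £2,200, then Ximena £1,385, then Grace £795.
Ivan has the highest bid, so Ivan wins.
The second-highest bid is £2,510, so that is what Ivan pays.

£2,510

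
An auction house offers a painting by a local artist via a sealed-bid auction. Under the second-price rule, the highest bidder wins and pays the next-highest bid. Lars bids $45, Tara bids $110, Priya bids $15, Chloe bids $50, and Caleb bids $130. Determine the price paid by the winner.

Price paid: $110.

Bids in descending order: Caleb $130, then Tara $110, then Chloe $50, then Lars $45, then Priya $15.
Caleb has the highest bid, so Caleb wins.
The second-highest bid is $110, so that is what Caleb pays.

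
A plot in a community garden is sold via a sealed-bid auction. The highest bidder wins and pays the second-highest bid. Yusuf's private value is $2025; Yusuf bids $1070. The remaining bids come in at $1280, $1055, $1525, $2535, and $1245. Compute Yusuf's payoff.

Highest competing bid: $2535.
Yusuf's bid $1070 is not the highest, so Yusuf loses, pays nothing, and earns zero payoff.

Payoff = $0.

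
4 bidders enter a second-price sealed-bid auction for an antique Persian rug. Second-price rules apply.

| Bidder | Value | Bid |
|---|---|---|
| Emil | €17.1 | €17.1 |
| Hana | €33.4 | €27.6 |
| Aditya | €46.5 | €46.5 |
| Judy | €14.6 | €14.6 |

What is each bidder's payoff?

Emil €0.0, Hana €0.0, Aditya €18.9, Judy €0.0.

Sorted high to low: Aditya €46.5; Hana €27.6; Emil €17.1; Judy €14.6.
Aditya has the top bid and wins; the price is the second-highest bid, €27.6.
Aditya's payoff = €46.5 − €27.6 = €18.9. All other bidders lose, so their payoff is 0.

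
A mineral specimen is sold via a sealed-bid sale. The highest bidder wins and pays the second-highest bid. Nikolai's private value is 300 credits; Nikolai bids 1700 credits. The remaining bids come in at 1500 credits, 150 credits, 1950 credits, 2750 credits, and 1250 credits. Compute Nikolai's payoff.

Nikolai's payoff: 0 credits.

Highest competing bid: 2750 credits.
Nikolai's bid 1700 credits is not the highest, so Nikolai loses, pays nothing, and earns zero payoff.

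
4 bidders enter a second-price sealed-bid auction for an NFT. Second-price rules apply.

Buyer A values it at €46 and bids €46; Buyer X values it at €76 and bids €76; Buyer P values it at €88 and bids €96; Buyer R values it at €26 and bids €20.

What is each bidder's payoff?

Sorted high to low: Buyer P €96; Buyer X €76; Buyer A €46; Buyer R €20.
Buyer P has the top bid and wins; the price is the second-highest bid, €76.
Buyer P's payoff = €88 − €76 = €12. All other bidders lose, so their payoff is 0.

Buyer A €0, Buyer X €0, Buyer P €12, Buyer R €0.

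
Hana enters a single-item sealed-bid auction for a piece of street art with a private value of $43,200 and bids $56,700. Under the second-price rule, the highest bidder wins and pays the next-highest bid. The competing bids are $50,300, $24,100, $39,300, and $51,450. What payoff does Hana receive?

Payoff = -$8,250.

Highest competing bid: $51,450.
Hana's bid $56,700 is the highest overall, so Hana wins and pays the second-highest bid, $51,450.
Payoff = value − price = $43,200 − $51,450 = -$8,250.
Overbidding won the item at a price above value — truthful bidding would have avoided this loss.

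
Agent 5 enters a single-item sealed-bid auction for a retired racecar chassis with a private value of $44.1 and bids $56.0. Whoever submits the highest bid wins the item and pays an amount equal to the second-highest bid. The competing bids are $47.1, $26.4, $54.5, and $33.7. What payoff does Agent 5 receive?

Highest competing bid: $54.5.
Agent 5's bid $56.0 is the highest overall, so Agent 5 wins and pays the second-highest bid, $54.5.
Payoff = value − price = $44.1 − $54.5 = -$10.4.

-$10.4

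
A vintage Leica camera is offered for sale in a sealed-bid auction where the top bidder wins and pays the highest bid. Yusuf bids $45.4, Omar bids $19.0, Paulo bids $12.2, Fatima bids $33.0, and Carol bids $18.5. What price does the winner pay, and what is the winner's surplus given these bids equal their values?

Price $45.4; surplus $0.0.

Bids in descending order: Yusuf $45.4 > Fatima $33.0 > Omar $19.0 > Carol $18.5 > Paulo $12.2.
Yusuf is the highest bidder, so Yusuf wins.
Under the first-price rule, the price is the highest bid: $45.4.
Surplus = $45.4 − $45.4 = $0.0.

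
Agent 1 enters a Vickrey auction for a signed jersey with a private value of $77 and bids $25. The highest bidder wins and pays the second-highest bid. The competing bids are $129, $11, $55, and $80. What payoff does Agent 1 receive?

Highest competing bid: $129.
Agent 1's bid $25 is not the highest, so Agent 1 loses, pays nothing, and earns zero payoff.

$0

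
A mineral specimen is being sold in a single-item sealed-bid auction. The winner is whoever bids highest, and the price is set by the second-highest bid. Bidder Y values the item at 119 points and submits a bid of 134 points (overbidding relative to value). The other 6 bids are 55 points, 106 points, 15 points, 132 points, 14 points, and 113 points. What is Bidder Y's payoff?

Highest competing bid: 132 points.
Bidder Y's bid 134 points is the highest overall, so Bidder Y wins and pays the second-highest bid, 132 points.
Payoff = value − price = 119 points − 132 points = -13 points.
Overbidding won the item at a price above value — truthful bidding would have avoided this loss.

Payoff = -13 points.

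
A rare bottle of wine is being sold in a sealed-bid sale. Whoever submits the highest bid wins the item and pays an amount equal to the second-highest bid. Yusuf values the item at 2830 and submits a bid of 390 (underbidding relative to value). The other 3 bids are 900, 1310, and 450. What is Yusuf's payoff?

Highest competing bid: 1310.
Yusuf's bid 390 is not the highest, so Yusuf loses, pays nothing, and earns zero payoff.

Payoff = 0.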